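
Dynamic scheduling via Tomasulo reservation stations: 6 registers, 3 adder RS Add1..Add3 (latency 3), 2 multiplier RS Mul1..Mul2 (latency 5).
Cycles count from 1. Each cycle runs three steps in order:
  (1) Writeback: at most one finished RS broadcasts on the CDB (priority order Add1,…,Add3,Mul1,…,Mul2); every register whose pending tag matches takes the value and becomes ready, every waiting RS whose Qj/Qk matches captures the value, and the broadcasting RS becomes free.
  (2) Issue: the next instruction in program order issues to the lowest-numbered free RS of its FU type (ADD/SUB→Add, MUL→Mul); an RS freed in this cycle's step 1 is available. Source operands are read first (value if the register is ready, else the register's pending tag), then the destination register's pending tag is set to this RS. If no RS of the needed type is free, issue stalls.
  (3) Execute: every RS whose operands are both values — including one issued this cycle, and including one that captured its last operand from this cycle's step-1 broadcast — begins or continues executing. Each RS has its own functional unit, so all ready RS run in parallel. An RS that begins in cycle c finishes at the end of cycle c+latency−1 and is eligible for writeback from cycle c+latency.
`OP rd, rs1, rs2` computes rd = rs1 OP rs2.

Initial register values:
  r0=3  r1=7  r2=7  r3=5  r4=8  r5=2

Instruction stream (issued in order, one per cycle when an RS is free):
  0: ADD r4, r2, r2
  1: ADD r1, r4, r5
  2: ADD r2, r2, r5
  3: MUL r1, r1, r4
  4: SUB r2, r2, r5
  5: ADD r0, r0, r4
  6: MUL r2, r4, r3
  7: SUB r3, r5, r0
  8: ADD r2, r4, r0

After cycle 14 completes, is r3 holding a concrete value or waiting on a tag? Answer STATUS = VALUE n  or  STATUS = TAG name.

STATUS = VALUE -15

c1: issue ADD r4<-Add1 | r0:3,r1:7,r2:7,r3:5,r4:Add1,r5:2
c2: issue ADD r1<-Add2 | r0:3,r1:Add2,r2:7,r3:5,r4:Add1,r5:2
c3: issue ADD r2<-Add3 | r0:3,r1:Add2,r2:Add3,r3:5,r4:Add1,r5:2
c4: CDB Add1=14; issue MUL r1<-Mul1 | r0:3,r1:Mul1,r2:Add3,r3:5,r4:14,r5:2
c5: issue SUB r2<-Add1 | r0:3,r1:Mul1,r2:Add1,r3:5,r4:14,r5:2
c6: CDB Add3=9; issue ADD r0<-Add3 | r0:Add3,r1:Mul1,r2:Add1,r3:5,r4:14,r5:2
c7: CDB Add2=16; issue MUL r2<-Mul2 | r0:Add3,r1:Mul1,r2:Mul2,r3:5,r4:14,r5:2
c8: issue SUB r3<-Add2 | r0:Add3,r1:Mul1,r2:Mul2,r3:Add2,r4:14,r5:2
c9: CDB Add1=7; issue ADD r2<-Add1 | r0:Add3,r1:Mul1,r2:Add1,r3:Add2,r4:14,r5:2
c10: CDB Add3=17 | r0:17,r1:Mul1,r2:Add1,r3:Add2,r4:14,r5:2
c11: - | r0:17,r1:Mul1,r2:Add1,r3:Add2,r4:14,r5:2
c12: CDB Mul1=224 | r0:17,r1:224,r2:Add1,r3:Add2,r4:14,r5:2
c13: CDB Add1=31 | r0:17,r1:224,r2:31,r3:Add2,r4:14,r5:2
c14: CDB Add2=-15 | r0:17,r1:224,r2:31,r3:-15,r4:14,r5:2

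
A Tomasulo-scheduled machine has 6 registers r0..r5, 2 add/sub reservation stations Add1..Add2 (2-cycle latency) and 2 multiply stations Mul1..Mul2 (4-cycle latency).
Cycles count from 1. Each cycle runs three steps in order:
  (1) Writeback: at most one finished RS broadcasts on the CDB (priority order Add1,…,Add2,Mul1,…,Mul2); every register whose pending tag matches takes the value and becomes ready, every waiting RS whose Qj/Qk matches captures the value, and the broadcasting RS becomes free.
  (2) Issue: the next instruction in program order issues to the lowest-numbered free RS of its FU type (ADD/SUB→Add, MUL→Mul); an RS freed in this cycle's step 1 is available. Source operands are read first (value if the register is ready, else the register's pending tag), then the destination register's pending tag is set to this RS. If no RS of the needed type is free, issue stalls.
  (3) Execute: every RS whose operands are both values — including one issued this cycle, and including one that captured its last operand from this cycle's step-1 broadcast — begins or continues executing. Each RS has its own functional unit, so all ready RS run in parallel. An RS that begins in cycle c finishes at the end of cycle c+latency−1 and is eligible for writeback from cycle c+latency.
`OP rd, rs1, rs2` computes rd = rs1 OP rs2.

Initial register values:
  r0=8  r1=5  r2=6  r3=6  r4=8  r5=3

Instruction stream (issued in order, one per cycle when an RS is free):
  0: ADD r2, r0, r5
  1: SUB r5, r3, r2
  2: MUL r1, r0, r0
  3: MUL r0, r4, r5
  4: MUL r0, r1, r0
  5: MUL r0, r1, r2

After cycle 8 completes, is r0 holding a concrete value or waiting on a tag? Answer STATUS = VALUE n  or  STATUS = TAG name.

  c1: issue ADD r2<-Add1  regs: r0:8,r1:5,r2:Add1,r3:6,r4:8,r5:3
  c2: issue SUB r5<-Add2  regs: r0:8,r1:5,r2:Add1,r3:6,r4:8,r5:Add2
  c3: CDB Add1=11; issue MUL r1<-Mul1  regs: r0:8,r1:Mul1,r2:11,r3:6,r4:8,r5:Add2
  c4: issue MUL r0<-Mul2  regs: r0:Mul2,r1:Mul1,r2:11,r3:6,r4:8,r5:Add2
  c5: CDB Add2=-5; stall  regs: r0:Mul2,r1:Mul1,r2:11,r3:6,r4:8,r5:-5
  c6: stall  regs: r0:Mul2,r1:Mul1,r2:11,r3:6,r4:8,r5:-5
  c7: CDB Mul1=64; issue MUL r0<-Mul1  regs: r0:Mul1,r1:64,r2:11,r3:6,r4:8,r5:-5
  c8: stall  regs: r0:Mul1,r1:64,r2:11,r3:6,r4:8,r5:-5

STATUS = TAG Mul1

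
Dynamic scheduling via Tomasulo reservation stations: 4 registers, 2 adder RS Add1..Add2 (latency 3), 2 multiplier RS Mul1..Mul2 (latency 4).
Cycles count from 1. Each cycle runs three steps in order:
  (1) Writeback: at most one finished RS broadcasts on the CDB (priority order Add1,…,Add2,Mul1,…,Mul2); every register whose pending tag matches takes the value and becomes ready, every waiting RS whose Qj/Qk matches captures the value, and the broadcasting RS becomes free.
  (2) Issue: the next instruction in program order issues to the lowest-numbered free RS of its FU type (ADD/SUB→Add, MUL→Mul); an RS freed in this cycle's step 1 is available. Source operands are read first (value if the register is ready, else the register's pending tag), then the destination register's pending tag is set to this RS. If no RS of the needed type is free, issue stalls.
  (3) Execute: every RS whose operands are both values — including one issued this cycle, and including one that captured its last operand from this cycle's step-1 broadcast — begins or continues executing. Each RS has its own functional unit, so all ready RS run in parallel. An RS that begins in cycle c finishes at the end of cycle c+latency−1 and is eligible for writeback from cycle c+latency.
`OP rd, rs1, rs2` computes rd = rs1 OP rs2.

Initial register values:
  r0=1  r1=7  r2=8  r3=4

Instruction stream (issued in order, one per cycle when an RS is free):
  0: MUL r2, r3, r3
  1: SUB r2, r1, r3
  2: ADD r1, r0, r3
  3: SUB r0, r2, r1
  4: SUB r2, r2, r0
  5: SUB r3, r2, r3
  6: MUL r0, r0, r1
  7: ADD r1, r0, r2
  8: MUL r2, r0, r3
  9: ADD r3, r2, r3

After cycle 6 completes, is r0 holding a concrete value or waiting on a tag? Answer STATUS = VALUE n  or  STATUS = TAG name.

  c1: issue MUL r2<-Mul1  regs: r0:1,r1:7,r2:Mul1,r3:4
  c2: issue SUB r2<-Add1  regs: r0:1,r1:7,r2:Add1,r3:4
  c3: issue ADD r1<-Add2  regs: r0:1,r1:Add2,r2:Add1,r3:4
  c4: stall  regs: r0:1,r1:Add2,r2:Add1,r3:4
  c5: CDB Add1=3; issue SUB r0<-Add1  regs: r0:Add1,r1:Add2,r2:3,r3:4
  c6: CDB Add2=5; issue SUB r2<-Add2  regs: r0:Add1,r1:5,r2:Add2,r3:4

STATUS = TAG Add1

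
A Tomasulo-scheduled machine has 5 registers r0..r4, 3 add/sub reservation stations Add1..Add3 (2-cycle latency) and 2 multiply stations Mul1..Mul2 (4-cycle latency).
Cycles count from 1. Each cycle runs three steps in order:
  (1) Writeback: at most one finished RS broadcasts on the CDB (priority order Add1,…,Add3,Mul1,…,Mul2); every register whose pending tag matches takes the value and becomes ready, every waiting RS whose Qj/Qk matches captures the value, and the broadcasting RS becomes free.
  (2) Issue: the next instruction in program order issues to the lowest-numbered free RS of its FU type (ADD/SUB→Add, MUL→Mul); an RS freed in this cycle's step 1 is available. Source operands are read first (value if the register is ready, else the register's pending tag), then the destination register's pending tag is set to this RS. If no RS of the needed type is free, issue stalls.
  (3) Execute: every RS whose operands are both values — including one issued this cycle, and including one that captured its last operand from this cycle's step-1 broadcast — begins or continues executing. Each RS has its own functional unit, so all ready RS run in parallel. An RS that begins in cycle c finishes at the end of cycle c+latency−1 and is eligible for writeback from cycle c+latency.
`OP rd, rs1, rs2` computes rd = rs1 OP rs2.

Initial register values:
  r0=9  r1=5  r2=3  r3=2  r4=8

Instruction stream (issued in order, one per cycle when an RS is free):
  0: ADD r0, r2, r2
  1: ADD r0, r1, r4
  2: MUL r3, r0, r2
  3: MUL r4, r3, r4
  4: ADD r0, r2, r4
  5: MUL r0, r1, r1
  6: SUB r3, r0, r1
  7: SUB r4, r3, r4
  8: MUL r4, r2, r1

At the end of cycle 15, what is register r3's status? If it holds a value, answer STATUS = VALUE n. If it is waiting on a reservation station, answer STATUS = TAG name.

STATUS = VALUE 20

  c1: issue ADD r0<-Add1  regs: r0:Add1,r1:5,r2:3,r3:2,r4:8
  c2: issue ADD r0<-Add2  regs: r0:Add2,r1:5,r2:3,r3:2,r4:8
  c3: CDB Add1=6; issue MUL r3<-Mul1  regs: r0:Add2,r1:5,r2:3,r3:Mul1,r4:8
  c4: CDB Add2=13; issue MUL r4<-Mul2  regs: r0:13,r1:5,r2:3,r3:Mul1,r4:Mul2
  c5: issue ADD r0<-Add1  regs: r0:Add1,r1:5,r2:3,r3:Mul1,r4:Mul2
  c6: stall  regs: r0:Add1,r1:5,r2:3,r3:Mul1,r4:Mul2
  c7: stall  regs: r0:Add1,r1:5,r2:3,r3:Mul1,r4:Mul2
  c8: CDB Mul1=39; issue MUL r0<-Mul1  regs: r0:Mul1,r1:5,r2:3,r3:39,r4:Mul2
  c9: issue SUB r3<-Add2  regs: r0:Mul1,r1:5,r2:3,r3:Add2,r4:Mul2
  c10: issue SUB r4<-Add3  regs: r0:Mul1,r1:5,r2:3,r3:Add2,r4:Add3
  c11: stall  regs: r0:Mul1,r1:5,r2:3,r3:Add2,r4:Add3
  c12: CDB Mul1=25; issue MUL r4<-Mul1  regs: r0:25,r1:5,r2:3,r3:Add2,r4:Mul1
  c13: CDB Mul2=312  regs: r0:25,r1:5,r2:3,r3:Add2,r4:Mul1
  c14: CDB Add2=20  regs: r0:25,r1:5,r2:3,r3:20,r4:Mul1
  c15: CDB Add1=315  regs: r0:25,r1:5,r2:3,r3:20,r4:Mul1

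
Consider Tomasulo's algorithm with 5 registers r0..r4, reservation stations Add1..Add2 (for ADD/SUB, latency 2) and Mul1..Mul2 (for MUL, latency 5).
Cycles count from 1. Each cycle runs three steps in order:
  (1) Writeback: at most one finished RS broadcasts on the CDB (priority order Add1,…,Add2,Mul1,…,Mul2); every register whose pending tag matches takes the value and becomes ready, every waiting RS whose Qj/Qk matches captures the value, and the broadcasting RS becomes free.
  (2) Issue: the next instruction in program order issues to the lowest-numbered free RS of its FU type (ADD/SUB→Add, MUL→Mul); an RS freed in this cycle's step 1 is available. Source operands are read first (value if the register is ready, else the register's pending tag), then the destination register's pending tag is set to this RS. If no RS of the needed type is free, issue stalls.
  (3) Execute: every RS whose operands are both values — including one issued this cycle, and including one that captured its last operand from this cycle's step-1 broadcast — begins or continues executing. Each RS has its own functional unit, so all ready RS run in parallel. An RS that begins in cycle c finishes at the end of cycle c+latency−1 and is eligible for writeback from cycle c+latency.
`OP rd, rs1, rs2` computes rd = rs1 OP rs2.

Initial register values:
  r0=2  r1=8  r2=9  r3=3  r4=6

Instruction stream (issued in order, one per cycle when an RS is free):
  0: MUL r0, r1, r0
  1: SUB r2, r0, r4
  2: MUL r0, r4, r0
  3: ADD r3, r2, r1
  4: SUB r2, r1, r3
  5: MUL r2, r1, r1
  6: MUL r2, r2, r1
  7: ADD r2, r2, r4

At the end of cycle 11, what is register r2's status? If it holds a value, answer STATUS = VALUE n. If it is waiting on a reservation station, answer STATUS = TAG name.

c1: issue MUL r0<-Mul1 | r0:Mul1,r1:8,r2:9,r3:3,r4:6
c2: issue SUB r2<-Add1 | r0:Mul1,r1:8,r2:Add1,r3:3,r4:6
c3: issue MUL r0<-Mul2 | r0:Mul2,r1:8,r2:Add1,r3:3,r4:6
c4: issue ADD r3<-Add2 | r0:Mul2,r1:8,r2:Add1,r3:Add2,r4:6
c5: stall | r0:Mul2,r1:8,r2:Add1,r3:Add2,r4:6
c6: CDB Mul1=16; stall | r0:Mul2,r1:8,r2:Add1,r3:Add2,r4:6
c7: stall | r0:Mul2,r1:8,r2:Add1,r3:Add2,r4:6
c8: CDB Add1=10; issue SUB r2<-Add1 | r0:Mul2,r1:8,r2:Add1,r3:Add2,r4:6
c9: issue MUL r2<-Mul1 | r0:Mul2,r1:8,r2:Mul1,r3:Add2,r4:6
c10: CDB Add2=18; stall | r0:Mul2,r1:8,r2:Mul1,r3:18,r4:6
c11: CDB Mul2=96; issue MUL r2<-Mul2 | r0:96,r1:8,r2:Mul2,r3:18,r4:6

STATUS = TAG Mul2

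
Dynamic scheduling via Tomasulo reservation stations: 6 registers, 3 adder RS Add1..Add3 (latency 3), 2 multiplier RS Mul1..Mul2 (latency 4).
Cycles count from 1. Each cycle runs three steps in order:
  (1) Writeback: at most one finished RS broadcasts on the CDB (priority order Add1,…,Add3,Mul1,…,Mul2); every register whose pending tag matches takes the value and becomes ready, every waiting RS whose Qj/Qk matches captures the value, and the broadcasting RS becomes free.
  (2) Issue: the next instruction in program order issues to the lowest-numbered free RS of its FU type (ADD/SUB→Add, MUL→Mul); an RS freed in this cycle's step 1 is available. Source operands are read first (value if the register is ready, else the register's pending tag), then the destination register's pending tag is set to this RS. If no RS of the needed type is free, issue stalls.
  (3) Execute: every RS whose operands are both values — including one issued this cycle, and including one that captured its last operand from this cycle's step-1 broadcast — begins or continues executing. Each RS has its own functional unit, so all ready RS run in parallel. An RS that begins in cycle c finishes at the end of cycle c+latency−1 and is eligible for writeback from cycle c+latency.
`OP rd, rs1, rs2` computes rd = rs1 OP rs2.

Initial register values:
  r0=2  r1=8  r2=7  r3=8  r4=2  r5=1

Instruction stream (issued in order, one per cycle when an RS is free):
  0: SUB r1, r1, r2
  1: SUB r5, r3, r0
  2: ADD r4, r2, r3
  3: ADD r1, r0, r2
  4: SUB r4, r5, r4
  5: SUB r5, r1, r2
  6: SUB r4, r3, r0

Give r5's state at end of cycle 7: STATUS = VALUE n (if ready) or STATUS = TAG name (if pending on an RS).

c1: issue SUB r1<-Add1 | r0:2,r1:Add1,r2:7,r3:8,r4:2,r5:1
c2: issue SUB r5<-Add2 | r0:2,r1:Add1,r2:7,r3:8,r4:2,r5:Add2
c3: issue ADD r4<-Add3 | r0:2,r1:Add1,r2:7,r3:8,r4:Add3,r5:Add2
c4: CDB Add1=1; issue ADD r1<-Add1 | r0:2,r1:Add1,r2:7,r3:8,r4:Add3,r5:Add2
c5: CDB Add2=6; issue SUB r4<-Add2 | r0:2,r1:Add1,r2:7,r3:8,r4:Add2,r5:6
c6: CDB Add3=15; issue SUB r5<-Add3 | r0:2,r1:Add1,r2:7,r3:8,r4:Add2,r5:Add3
c7: CDB Add1=9; issue SUB r4<-Add1 | r0:2,r1:9,r2:7,r3:8,r4:Add1,r5:Add3

STATUS = TAG Add3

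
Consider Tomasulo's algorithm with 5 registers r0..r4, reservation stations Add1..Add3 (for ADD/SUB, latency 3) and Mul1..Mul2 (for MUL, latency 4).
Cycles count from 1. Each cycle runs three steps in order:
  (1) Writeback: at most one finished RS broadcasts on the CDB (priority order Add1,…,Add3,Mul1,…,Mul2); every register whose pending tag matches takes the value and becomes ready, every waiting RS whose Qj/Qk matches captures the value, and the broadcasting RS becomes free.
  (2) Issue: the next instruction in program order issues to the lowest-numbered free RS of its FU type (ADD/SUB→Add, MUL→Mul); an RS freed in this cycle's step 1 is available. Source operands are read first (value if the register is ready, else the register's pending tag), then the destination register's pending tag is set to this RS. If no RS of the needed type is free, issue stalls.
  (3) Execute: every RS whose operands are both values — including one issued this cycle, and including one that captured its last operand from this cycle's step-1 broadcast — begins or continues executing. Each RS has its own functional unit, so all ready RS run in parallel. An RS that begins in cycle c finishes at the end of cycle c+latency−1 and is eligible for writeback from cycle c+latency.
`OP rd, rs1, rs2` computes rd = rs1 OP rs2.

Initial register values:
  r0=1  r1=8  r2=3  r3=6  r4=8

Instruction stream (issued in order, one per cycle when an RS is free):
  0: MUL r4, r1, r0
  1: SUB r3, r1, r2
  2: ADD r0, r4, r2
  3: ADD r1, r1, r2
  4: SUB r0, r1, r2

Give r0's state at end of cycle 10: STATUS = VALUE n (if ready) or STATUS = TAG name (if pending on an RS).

c1: issue MUL r4<-Mul1 | r0:1,r1:8,r2:3,r3:6,r4:Mul1
c2: issue SUB r3<-Add1 | r0:1,r1:8,r2:3,r3:Add1,r4:Mul1
c3: issue ADD r0<-Add2 | r0:Add2,r1:8,r2:3,r3:Add1,r4:Mul1
c4: issue ADD r1<-Add3 | r0:Add2,r1:Add3,r2:3,r3:Add1,r4:Mul1
c5: CDB Add1=5; issue SUB r0<-Add1 | r0:Add1,r1:Add3,r2:3,r3:5,r4:Mul1
c6: CDB Mul1=8 | r0:Add1,r1:Add3,r2:3,r3:5,r4:8
c7: CDB Add3=11 | r0:Add1,r1:11,r2:3,r3:5,r4:8
c8: - | r0:Add1,r1:11,r2:3,r3:5,r4:8
c9: CDB Add2=11 | r0:Add1,r1:11,r2:3,r3:5,r4:8
c10: CDB Add1=8 | r0:8,r1:11,r2:3,r3:5,r4:8

STATUS = VALUE 8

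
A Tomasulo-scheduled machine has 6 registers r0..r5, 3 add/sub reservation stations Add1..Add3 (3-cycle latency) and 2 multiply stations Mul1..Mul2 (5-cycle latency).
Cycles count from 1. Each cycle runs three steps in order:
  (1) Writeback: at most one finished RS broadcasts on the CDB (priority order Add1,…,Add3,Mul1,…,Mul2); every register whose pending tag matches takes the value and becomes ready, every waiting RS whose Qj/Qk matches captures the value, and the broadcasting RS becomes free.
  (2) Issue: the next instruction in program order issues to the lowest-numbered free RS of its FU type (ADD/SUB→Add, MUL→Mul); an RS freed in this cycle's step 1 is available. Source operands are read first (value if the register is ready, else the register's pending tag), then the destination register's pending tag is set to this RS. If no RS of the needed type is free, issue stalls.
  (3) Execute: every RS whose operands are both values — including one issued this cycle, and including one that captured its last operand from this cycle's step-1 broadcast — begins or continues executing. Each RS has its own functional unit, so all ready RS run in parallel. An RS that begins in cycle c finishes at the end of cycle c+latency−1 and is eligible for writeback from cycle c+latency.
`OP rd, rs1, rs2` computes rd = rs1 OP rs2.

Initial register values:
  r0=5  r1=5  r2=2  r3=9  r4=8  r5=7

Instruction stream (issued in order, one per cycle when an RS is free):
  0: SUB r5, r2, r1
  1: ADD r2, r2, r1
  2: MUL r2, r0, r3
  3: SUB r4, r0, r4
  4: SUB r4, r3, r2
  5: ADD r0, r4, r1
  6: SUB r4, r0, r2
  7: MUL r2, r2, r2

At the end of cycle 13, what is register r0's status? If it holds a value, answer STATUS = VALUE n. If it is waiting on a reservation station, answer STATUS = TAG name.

  c1: issue SUB r5<-Add1  regs: r0:5,r1:5,r2:2,r3:9,r4:8,r5:Add1
  c2: issue ADD r2<-Add2  regs: r0:5,r1:5,r2:Add2,r3:9,r4:8,r5:Add1
  c3: issue MUL r2<-Mul1  regs: r0:5,r1:5,r2:Mul1,r3:9,r4:8,r5:Add1
  c4: CDB Add1=-3; issue SUB r4<-Add1  regs: r0:5,r1:5,r2:Mul1,r3:9,r4:Add1,r5:-3
  c5: CDB Add2=7; issue SUB r4<-Add2  regs: r0:5,r1:5,r2:Mul1,r3:9,r4:Add2,r5:-3
  c6: issue ADD r0<-Add3  regs: r0:Add3,r1:5,r2:Mul1,r3:9,r4:Add2,r5:-3
  c7: CDB Add1=-3; issue SUB r4<-Add1  regs: r0:Add3,r1:5,r2:Mul1,r3:9,r4:Add1,r5:-3
  c8: CDB Mul1=45; issue MUL r2<-Mul1  regs: r0:Add3,r1:5,r2:Mul1,r3:9,r4:Add1,r5:-3
  c9: -  regs: r0:Add3,r1:5,r2:Mul1,r3:9,r4:Add1,r5:-3
  c10: -  regs: r0:Add3,r1:5,r2:Mul1,r3:9,r4:Add1,r5:-3
  c11: CDB Add2=-36  regs: r0:Add3,r1:5,r2:Mul1,r3:9,r4:Add1,r5:-3
  c12: -  regs: r0:Add3,r1:5,r2:Mul1,r3:9,r4:Add1,r5:-3
  c13: CDB Mul1=2025  regs: r0:Add3,r1:5,r2:2025,r3:9,r4:Add1,r5:-3

STATUS = TAG Add3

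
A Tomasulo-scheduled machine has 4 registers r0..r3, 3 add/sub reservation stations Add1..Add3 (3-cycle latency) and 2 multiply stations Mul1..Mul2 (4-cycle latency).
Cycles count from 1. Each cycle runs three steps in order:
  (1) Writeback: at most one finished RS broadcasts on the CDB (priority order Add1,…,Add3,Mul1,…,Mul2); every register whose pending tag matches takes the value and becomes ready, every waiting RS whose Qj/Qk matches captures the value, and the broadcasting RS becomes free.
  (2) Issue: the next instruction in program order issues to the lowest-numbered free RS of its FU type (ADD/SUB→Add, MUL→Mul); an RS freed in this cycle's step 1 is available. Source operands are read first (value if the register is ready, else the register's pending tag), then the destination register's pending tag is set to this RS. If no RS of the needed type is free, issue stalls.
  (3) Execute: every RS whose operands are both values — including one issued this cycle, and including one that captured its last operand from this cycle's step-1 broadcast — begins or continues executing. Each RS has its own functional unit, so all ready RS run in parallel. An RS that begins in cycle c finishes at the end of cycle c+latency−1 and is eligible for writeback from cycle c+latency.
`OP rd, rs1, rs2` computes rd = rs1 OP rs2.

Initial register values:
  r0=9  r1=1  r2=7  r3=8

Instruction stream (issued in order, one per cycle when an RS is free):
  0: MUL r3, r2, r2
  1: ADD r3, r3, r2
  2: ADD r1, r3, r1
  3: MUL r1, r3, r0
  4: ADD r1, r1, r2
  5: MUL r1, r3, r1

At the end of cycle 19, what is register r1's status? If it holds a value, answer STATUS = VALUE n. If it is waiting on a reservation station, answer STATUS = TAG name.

cycle 1: issue MUL r3<-Mul1 // r0:9,r1:1,r2:7,r3:Mul1
cycle 2: issue ADD r3<-Add1 // r0:9,r1:1,r2:7,r3:Add1
cycle 3: issue ADD r1<-Add2 // r0:9,r1:Add2,r2:7,r3:Add1
cycle 4: issue MUL r1<-Mul2 // r0:9,r1:Mul2,r2:7,r3:Add1
cycle 5: CDB Mul1=49; issue ADD r1<-Add3 // r0:9,r1:Add3,r2:7,r3:Add1
cycle 6: issue MUL r1<-Mul1 // r0:9,r1:Mul1,r2:7,r3:Add1
cycle 7: - // r0:9,r1:Mul1,r2:7,r3:Add1
cycle 8: CDB Add1=56 // r0:9,r1:Mul1,r2:7,r3:56
cycle 9: - // r0:9,r1:Mul1,r2:7,r3:56
cycle 10: - // r0:9,r1:Mul1,r2:7,r3:56
cycle 11: CDB Add2=57 // r0:9,r1:Mul1,r2:7,r3:56
cycle 12: CDB Mul2=504 // r0:9,r1:Mul1,r2:7,r3:56
cycle 13: - // r0:9,r1:Mul1,r2:7,r3:56
cycle 14: - // r0:9,r1:Mul1,r2:7,r3:56
cycle 15: CDB Add3=511 // r0:9,r1:Mul1,r2:7,r3:56
cycle 16: - // r0:9,r1:Mul1,r2:7,r3:56
cycle 17: - // r0:9,r1:Mul1,r2:7,r3:56
cycle 18: - // r0:9,r1:Mul1,r2:7,r3:56
cycle 19: CDB Mul1=28616 // r0:9,r1:28616,r2:7,r3:56

STATUS = VALUE 28616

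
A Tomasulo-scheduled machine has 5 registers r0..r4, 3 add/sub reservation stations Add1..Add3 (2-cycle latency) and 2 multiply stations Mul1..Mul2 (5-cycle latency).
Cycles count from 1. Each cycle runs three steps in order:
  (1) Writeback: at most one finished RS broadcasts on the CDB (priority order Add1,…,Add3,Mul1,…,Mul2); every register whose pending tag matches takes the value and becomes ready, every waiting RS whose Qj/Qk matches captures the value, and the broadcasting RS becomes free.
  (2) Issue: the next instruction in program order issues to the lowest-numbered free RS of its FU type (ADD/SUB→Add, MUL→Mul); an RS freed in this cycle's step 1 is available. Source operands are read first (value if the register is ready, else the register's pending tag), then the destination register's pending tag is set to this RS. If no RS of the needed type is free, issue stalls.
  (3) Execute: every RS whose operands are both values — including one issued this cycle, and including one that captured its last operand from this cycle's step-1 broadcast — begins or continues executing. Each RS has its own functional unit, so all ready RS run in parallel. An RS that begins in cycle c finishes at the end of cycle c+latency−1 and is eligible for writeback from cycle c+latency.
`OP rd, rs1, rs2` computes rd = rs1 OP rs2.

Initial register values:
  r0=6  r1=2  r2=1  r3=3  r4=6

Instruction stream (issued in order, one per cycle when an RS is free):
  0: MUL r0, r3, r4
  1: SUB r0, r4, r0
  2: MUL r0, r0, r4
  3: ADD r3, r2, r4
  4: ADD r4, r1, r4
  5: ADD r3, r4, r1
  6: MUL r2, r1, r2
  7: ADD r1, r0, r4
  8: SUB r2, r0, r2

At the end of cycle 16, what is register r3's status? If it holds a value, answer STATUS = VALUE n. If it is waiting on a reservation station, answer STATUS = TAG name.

STATUS = VALUE 10

cycle 1: issue MUL r0<-Mul1 // r0:Mul1,r1:2,r2:1,r3:3,r4:6
cycle 2: issue SUB r0<-Add1 // r0:Add1,r1:2,r2:1,r3:3,r4:6
cycle 3: issue MUL r0<-Mul2 // r0:Mul2,r1:2,r2:1,r3:3,r4:6
cycle 4: issue ADD r3<-Add2 // r0:Mul2,r1:2,r2:1,r3:Add2,r4:6
cycle 5: issue ADD r4<-Add3 // r0:Mul2,r1:2,r2:1,r3:Add2,r4:Add3
cycle 6: CDB Add2=7; issue ADD r3<-Add2 // r0:Mul2,r1:2,r2:1,r3:Add2,r4:Add3
cycle 7: CDB Add3=8; stall // r0:Mul2,r1:2,r2:1,r3:Add2,r4:8
cycle 8: CDB Mul1=18; issue MUL r2<-Mul1 // r0:Mul2,r1:2,r2:Mul1,r3:Add2,r4:8
cycle 9: CDB Add2=10; issue ADD r1<-Add2 // r0:Mul2,r1:Add2,r2:Mul1,r3:10,r4:8
cycle 10: CDB Add1=-12; issue SUB r2<-Add1 // r0:Mul2,r1:Add2,r2:Add1,r3:10,r4:8
cycle 11: - // r0:Mul2,r1:Add2,r2:Add1,r3:10,r4:8
cycle 12: - // r0:Mul2,r1:Add2,r2:Add1,r3:10,r4:8
cycle 13: CDB Mul1=2 // r0:Mul2,r1:Add2,r2:Add1,r3:10,r4:8
cycle 14: - // r0:Mul2,r1:Add2,r2:Add1,r3:10,r4:8
cycle 15: CDB Mul2=-72 // r0:-72,r1:Add2,r2:Add1,r3:10,r4:8
cycle 16: - // r0:-72,r1:Add2,r2:Add1,r3:10,r4:8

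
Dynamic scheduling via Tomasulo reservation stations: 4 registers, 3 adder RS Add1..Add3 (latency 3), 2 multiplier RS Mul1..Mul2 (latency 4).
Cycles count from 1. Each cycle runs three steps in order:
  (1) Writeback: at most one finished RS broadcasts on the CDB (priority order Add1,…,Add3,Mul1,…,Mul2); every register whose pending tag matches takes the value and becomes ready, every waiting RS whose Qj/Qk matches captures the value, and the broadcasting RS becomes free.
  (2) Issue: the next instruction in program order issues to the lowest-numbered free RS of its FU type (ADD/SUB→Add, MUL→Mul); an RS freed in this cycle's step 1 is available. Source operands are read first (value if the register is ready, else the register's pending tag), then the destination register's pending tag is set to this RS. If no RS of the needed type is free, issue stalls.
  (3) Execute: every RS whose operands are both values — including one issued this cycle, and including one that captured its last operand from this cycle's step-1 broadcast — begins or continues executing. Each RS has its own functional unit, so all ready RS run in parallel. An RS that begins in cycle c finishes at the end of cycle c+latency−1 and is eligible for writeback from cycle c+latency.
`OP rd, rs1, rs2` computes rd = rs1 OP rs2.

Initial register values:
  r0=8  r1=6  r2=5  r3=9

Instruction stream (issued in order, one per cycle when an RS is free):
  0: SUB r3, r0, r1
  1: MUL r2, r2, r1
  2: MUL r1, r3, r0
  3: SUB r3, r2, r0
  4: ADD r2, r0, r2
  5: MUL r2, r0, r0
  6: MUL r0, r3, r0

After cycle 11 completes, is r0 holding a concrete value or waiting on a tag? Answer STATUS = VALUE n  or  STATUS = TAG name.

c1: issue SUB r3<-Add1 | r0:8,r1:6,r2:5,r3:Add1
c2: issue MUL r2<-Mul1 | r0:8,r1:6,r2:Mul1,r3:Add1
c3: issue MUL r1<-Mul2 | r0:8,r1:Mul2,r2:Mul1,r3:Add1
c4: CDB Add1=2; issue SUB r3<-Add1 | r0:8,r1:Mul2,r2:Mul1,r3:Add1
c5: issue ADD r2<-Add2 | r0:8,r1:Mul2,r2:Add2,r3:Add1
c6: CDB Mul1=30; issue MUL r2<-Mul1 | r0:8,r1:Mul2,r2:Mul1,r3:Add1
c7: stall | r0:8,r1:Mul2,r2:Mul1,r3:Add1
c8: CDB Mul2=16; issue MUL r0<-Mul2 | r0:Mul2,r1:16,r2:Mul1,r3:Add1
c9: CDB Add1=22 | r0:Mul2,r1:16,r2:Mul1,r3:22
c10: CDB Add2=38 | r0:Mul2,r1:16,r2:Mul1,r3:22
c11: CDB Mul1=64 | r0:Mul2,r1:16,r2:64,r3:22

STATUS = TAG Mul2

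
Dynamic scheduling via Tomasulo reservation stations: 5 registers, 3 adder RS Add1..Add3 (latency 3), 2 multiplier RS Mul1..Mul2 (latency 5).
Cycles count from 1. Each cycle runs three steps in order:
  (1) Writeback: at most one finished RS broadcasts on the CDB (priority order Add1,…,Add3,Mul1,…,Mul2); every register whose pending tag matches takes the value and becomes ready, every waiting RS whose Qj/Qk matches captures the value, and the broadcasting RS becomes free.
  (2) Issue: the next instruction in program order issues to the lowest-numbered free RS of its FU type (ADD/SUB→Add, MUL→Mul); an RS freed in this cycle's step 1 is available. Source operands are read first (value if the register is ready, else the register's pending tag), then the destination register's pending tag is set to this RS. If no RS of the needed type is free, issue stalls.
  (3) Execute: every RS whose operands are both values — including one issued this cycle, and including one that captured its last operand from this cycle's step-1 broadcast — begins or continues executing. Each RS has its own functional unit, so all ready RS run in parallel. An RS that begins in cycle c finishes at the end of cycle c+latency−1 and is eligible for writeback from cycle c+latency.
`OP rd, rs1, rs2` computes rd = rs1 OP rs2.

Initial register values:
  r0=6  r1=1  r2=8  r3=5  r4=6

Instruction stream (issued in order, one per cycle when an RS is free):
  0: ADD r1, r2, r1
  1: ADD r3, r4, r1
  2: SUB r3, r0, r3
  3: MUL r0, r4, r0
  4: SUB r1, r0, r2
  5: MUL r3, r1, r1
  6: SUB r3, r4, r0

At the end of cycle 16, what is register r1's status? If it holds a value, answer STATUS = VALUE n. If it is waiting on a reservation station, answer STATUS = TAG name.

c1: issue ADD r1<-Add1 | r0:6,r1:Add1,r2:8,r3:5,r4:6
c2: issue ADD r3<-Add2 | r0:6,r1:Add1,r2:8,r3:Add2,r4:6
c3: issue SUB r3<-Add3 | r0:6,r1:Add1,r2:8,r3:Add3,r4:6
c4: CDB Add1=9; issue MUL r0<-Mul1 | r0:Mul1,r1:9,r2:8,r3:Add3,r4:6
c5: issue SUB r1<-Add1 | r0:Mul1,r1:Add1,r2:8,r3:Add3,r4:6
c6: issue MUL r3<-Mul2 | r0:Mul1,r1:Add1,r2:8,r3:Mul2,r4:6
c7: CDB Add2=15; issue SUB r3<-Add2 | r0:Mul1,r1:Add1,r2:8,r3:Add2,r4:6
c8: - | r0:Mul1,r1:Add1,r2:8,r3:Add2,r4:6
c9: CDB Mul1=36 | r0:36,r1:Add1,r2:8,r3:Add2,r4:6
c10: CDB Add3=-9 | r0:36,r1:Add1,r2:8,r3:Add2,r4:6
c11: - | r0:36,r1:Add1,r2:8,r3:Add2,r4:6
c12: CDB Add1=28 | r0:36,r1:28,r2:8,r3:Add2,r4:6
c13: CDB Add2=-30 | r0:36,r1:28,r2:8,r3:-30,r4:6
c14: - | r0:36,r1:28,r2:8,r3:-30,r4:6
c15: - | r0:36,r1:28,r2:8,r3:-30,r4:6
c16: - | r0:36,r1:28,r2:8,r3:-30,r4:6

STATUS = VALUE 28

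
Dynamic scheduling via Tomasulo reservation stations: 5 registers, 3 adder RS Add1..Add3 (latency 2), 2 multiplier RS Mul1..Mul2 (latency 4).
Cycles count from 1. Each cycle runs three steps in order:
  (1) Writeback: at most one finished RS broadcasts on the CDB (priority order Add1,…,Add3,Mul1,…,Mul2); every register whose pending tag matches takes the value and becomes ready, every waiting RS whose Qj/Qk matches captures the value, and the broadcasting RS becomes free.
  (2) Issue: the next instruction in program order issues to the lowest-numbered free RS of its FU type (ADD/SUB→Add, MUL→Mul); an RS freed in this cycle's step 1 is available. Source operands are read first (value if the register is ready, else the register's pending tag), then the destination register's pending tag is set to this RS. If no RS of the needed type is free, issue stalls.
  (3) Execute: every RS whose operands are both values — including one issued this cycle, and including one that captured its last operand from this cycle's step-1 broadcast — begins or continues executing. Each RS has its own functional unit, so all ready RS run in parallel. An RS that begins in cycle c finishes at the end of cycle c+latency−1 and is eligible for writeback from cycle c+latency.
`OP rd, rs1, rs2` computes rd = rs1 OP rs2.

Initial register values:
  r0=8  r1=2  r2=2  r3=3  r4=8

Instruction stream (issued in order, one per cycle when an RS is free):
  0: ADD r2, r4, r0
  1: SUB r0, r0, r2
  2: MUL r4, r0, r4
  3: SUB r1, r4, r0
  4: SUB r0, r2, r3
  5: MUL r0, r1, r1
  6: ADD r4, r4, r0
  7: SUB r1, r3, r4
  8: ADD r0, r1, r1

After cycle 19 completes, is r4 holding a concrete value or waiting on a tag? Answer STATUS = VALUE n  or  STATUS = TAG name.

STATUS = VALUE 3072

c1: issue ADD r2<-Add1 | r0:8,r1:2,r2:Add1,r3:3,r4:8
c2: issue SUB r0<-Add2 | r0:Add2,r1:2,r2:Add1,r3:3,r4:8
c3: CDB Add1=16; issue MUL r4<-Mul1 | r0:Add2,r1:2,r2:16,r3:3,r4:Mul1
c4: issue SUB r1<-Add1 | r0:Add2,r1:Add1,r2:16,r3:3,r4:Mul1
c5: CDB Add2=-8; issue SUB r0<-Add2 | r0:Add2,r1:Add1,r2:16,r3:3,r4:Mul1
c6: issue MUL r0<-Mul2 | r0:Mul2,r1:Add1,r2:16,r3:3,r4:Mul1
c7: CDB Add2=13; issue ADD r4<-Add2 | r0:Mul2,r1:Add1,r2:16,r3:3,r4:Add2
c8: issue SUB r1<-Add3 | r0:Mul2,r1:Add3,r2:16,r3:3,r4:Add2
c9: CDB Mul1=-64; stall | r0:Mul2,r1:Add3,r2:16,r3:3,r4:Add2
c10: stall | r0:Mul2,r1:Add3,r2:16,r3:3,r4:Add2
c11: CDB Add1=-56; issue ADD r0<-Add1 | r0:Add1,r1:Add3,r2:16,r3:3,r4:Add2
c12: - | r0:Add1,r1:Add3,r2:16,r3:3,r4:Add2
c13: - | r0:Add1,r1:Add3,r2:16,r3:3,r4:Add2
c14: - | r0:Add1,r1:Add3,r2:16,r3:3,r4:Add2
c15: CDB Mul2=3136 | r0:Add1,r1:Add3,r2:16,r3:3,r4:Add2
c16: - | r0:Add1,r1:Add3,r2:16,r3:3,r4:Add2
c17: CDB Add2=3072 | r0:Add1,r1:Add3,r2:16,r3:3,r4:3072
c18: - | r0:Add1,r1:Add3,r2:16,r3:3,r4:3072
c19: CDB Add3=-3069 | r0:Add1,r1:-3069,r2:16,r3:3,r4:3072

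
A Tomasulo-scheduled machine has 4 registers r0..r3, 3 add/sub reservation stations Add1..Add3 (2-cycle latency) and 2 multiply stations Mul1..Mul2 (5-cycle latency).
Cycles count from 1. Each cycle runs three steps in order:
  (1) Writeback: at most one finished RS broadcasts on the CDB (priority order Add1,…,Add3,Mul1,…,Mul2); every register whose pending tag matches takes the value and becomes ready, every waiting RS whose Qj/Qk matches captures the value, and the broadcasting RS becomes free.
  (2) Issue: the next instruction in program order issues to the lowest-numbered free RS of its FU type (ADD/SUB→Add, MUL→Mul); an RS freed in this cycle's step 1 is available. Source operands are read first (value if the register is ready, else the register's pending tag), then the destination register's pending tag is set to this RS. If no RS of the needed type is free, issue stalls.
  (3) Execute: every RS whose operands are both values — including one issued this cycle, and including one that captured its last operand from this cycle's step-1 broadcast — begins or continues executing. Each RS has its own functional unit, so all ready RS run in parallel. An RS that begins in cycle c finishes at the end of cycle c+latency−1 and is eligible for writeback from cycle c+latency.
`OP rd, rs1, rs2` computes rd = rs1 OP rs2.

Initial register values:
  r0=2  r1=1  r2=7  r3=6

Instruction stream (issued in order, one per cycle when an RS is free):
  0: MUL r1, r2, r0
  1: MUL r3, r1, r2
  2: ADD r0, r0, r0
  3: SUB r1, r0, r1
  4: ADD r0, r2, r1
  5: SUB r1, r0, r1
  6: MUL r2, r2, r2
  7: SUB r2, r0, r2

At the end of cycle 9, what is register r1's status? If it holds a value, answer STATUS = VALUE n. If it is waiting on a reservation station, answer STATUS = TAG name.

STATUS = TAG Add3

c1: issue MUL r1<-Mul1 | r0:2,r1:Mul1,r2:7,r3:6
c2: issue MUL r3<-Mul2 | r0:2,r1:Mul1,r2:7,r3:Mul2
c3: issue ADD r0<-Add1 | r0:Add1,r1:Mul1,r2:7,r3:Mul2
c4: issue SUB r1<-Add2 | r0:Add1,r1:Add2,r2:7,r3:Mul2
c5: CDB Add1=4; issue ADD r0<-Add1 | r0:Add1,r1:Add2,r2:7,r3:Mul2
c6: CDB Mul1=14; issue SUB r1<-Add3 | r0:Add1,r1:Add3,r2:7,r3:Mul2
c7: issue MUL r2<-Mul1 | r0:Add1,r1:Add3,r2:Mul1,r3:Mul2
c8: CDB Add2=-10; issue SUB r2<-Add2 | r0:Add1,r1:Add3,r2:Add2,r3:Mul2
c9: - | r0:Add1,r1:Add3,r2:Add2,r3:Mul2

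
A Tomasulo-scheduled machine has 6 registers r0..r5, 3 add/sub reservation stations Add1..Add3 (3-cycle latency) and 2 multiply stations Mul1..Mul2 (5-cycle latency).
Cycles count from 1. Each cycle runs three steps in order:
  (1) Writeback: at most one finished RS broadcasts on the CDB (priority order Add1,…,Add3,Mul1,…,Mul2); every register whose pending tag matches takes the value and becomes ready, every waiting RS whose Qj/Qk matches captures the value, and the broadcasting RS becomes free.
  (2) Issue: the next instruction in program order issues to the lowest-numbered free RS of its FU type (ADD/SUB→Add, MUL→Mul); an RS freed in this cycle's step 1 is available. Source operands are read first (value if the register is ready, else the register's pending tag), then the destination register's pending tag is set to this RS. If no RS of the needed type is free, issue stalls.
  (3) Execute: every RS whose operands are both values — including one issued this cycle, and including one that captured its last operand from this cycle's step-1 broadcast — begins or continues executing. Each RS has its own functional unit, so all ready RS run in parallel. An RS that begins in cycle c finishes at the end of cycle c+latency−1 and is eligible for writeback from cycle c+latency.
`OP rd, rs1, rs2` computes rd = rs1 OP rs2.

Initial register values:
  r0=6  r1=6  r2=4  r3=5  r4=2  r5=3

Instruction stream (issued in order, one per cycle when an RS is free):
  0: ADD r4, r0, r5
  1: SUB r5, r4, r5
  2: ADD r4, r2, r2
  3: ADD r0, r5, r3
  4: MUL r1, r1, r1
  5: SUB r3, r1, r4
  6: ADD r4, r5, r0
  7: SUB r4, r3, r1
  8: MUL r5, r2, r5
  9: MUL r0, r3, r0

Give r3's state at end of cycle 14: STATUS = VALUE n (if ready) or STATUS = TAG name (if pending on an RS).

STATUS = VALUE 28

  c1: issue ADD r4<-Add1  regs: r0:6,r1:6,r2:4,r3:5,r4:Add1,r5:3
  c2: issue SUB r5<-Add2  regs: r0:6,r1:6,r2:4,r3:5,r4:Add1,r5:Add2
  c3: issue ADD r4<-Add3  regs: r0:6,r1:6,r2:4,r3:5,r4:Add3,r5:Add2
  c4: CDB Add1=9; issue ADD r0<-Add1  regs: r0:Add1,r1:6,r2:4,r3:5,r4:Add3,r5:Add2
  c5: issue MUL r1<-Mul1  regs: r0:Add1,r1:Mul1,r2:4,r3:5,r4:Add3,r5:Add2
  c6: CDB Add3=8; issue SUB r3<-Add3  regs: r0:Add1,r1:Mul1,r2:4,r3:Add3,r4:8,r5:Add2
  c7: CDB Add2=6; issue ADD r4<-Add2  regs: r0:Add1,r1:Mul1,r2:4,r3:Add3,r4:Add2,r5:6
  c8: stall  regs: r0:Add1,r1:Mul1,r2:4,r3:Add3,r4:Add2,r5:6
  c9: stall  regs: r0:Add1,r1:Mul1,r2:4,r3:Add3,r4:Add2,r5:6
  c10: CDB Add1=11; issue SUB r4<-Add1  regs: r0:11,r1:Mul1,r2:4,r3:Add3,r4:Add1,r5:6
  c11: CDB Mul1=36; issue MUL r5<-Mul1  regs: r0:11,r1:36,r2:4,r3:Add3,r4:Add1,r5:Mul1
  c12: issue MUL r0<-Mul2  regs: r0:Mul2,r1:36,r2:4,r3:Add3,r4:Add1,r5:Mul1
  c13: CDB Add2=17  regs: r0:Mul2,r1:36,r2:4,r3:Add3,r4:Add1,r5:Mul1
  c14: CDB Add3=28  regs: r0:Mul2,r1:36,r2:4,r3:28,r4:Add1,r5:Mul1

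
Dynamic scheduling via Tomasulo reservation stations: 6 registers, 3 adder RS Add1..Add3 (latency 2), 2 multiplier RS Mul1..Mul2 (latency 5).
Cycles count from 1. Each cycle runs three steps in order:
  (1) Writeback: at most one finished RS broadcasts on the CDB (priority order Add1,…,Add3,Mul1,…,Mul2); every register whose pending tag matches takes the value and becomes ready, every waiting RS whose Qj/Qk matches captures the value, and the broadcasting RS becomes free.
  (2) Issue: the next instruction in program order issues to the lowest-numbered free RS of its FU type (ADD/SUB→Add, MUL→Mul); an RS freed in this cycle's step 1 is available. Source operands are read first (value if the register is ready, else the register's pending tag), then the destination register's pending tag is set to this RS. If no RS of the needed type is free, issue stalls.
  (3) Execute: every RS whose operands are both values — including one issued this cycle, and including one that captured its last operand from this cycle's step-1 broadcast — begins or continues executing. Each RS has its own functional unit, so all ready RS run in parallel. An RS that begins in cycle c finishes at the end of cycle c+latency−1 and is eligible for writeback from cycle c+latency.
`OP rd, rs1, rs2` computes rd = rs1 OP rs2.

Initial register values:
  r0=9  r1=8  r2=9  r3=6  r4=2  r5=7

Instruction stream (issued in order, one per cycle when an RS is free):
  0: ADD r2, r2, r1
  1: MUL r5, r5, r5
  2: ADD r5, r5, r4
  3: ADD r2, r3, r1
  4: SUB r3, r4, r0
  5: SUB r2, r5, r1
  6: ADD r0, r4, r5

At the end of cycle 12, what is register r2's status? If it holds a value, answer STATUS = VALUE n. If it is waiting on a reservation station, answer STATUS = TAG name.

  c1: issue ADD r2<-Add1  regs: r0:9,r1:8,r2:Add1,r3:6,r4:2,r5:7
  c2: issue MUL r5<-Mul1  regs: r0:9,r1:8,r2:Add1,r3:6,r4:2,r5:Mul1
  c3: CDB Add1=17; issue ADD r5<-Add1  regs: r0:9,r1:8,r2:17,r3:6,r4:2,r5:Add1
  c4: issue ADD r2<-Add2  regs: r0:9,r1:8,r2:Add2,r3:6,r4:2,r5:Add1
  c5: issue SUB r3<-Add3  regs: r0:9,r1:8,r2:Add2,r3:Add3,r4:2,r5:Add1
  c6: CDB Add2=14; issue SUB r2<-Add2  regs: r0:9,r1:8,r2:Add2,r3:Add3,r4:2,r5:Add1
  c7: CDB Add3=-7; issue ADD r0<-Add3  regs: r0:Add3,r1:8,r2:Add2,r3:-7,r4:2,r5:Add1
  c8: CDB Mul1=49  regs: r0:Add3,r1:8,r2:Add2,r3:-7,r4:2,r5:Add1
  c9: -  regs: r0:Add3,r1:8,r2:Add2,r3:-7,r4:2,r5:Add1
  c10: CDB Add1=51  regs: r0:Add3,r1:8,r2:Add2,r3:-7,r4:2,r5:51
  c11: -  regs: r0:Add3,r1:8,r2:Add2,r3:-7,r4:2,r5:51
  c12: CDB Add2=43  regs: r0:Add3,r1:8,r2:43,r3:-7,r4:2,r5:51

STATUS = VALUE 43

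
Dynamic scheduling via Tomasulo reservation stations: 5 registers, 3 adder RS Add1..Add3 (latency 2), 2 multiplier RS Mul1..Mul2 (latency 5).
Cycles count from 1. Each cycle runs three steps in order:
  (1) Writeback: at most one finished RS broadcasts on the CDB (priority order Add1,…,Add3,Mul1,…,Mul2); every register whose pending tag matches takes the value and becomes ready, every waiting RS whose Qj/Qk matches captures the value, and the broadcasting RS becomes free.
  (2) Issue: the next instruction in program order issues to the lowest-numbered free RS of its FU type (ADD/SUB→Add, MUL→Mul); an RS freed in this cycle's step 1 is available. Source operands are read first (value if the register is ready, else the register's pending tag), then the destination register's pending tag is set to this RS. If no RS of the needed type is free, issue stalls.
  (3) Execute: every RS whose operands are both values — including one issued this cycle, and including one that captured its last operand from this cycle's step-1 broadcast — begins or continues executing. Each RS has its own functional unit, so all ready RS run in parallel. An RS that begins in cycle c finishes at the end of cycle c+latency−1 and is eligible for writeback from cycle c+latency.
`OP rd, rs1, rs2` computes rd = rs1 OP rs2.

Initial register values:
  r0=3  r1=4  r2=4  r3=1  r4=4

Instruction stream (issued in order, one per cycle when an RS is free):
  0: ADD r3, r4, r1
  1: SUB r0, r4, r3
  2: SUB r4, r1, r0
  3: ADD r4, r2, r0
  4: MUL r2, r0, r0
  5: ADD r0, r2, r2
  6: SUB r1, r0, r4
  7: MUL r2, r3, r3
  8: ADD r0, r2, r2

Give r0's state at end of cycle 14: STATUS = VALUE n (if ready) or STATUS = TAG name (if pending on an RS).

STATUS = TAG Add3

c1: issue ADD r3<-Add1 | r0:3,r1:4,r2:4,r3:Add1,r4:4
c2: issue SUB r0<-Add2 | r0:Add2,r1:4,r2:4,r3:Add1,r4:4
c3: CDB Add1=8; issue SUB r4<-Add1 | r0:Add2,r1:4,r2:4,r3:8,r4:Add1
c4: issue ADD r4<-Add3 | r0:Add2,r1:4,r2:4,r3:8,r4:Add3
c5: CDB Add2=-4; issue MUL r2<-Mul1 | r0:-4,r1:4,r2:Mul1,r3:8,r4:Add3
c6: issue ADD r0<-Add2 | r0:Add2,r1:4,r2:Mul1,r3:8,r4:Add3
c7: CDB Add1=8; issue SUB r1<-Add1 | r0:Add2,r1:Add1,r2:Mul1,r3:8,r4:Add3
c8: CDB Add3=0; issue MUL r2<-Mul2 | r0:Add2,r1:Add1,r2:Mul2,r3:8,r4:0
c9: issue ADD r0<-Add3 | r0:Add3,r1:Add1,r2:Mul2,r3:8,r4:0
c10: CDB Mul1=16 | r0:Add3,r1:Add1,r2:Mul2,r3:8,r4:0
c11: - | r0:Add3,r1:Add1,r2:Mul2,r3:8,r4:0
c12: CDB Add2=32 | r0:Add3,r1:Add1,r2:Mul2,r3:8,r4:0
c13: CDB Mul2=64 | r0:Add3,r1:Add1,r2:64,r3:8,r4:0
c14: CDB Add1=32 | r0:Add3,r1:32,r2:64,r3:8,r4:0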